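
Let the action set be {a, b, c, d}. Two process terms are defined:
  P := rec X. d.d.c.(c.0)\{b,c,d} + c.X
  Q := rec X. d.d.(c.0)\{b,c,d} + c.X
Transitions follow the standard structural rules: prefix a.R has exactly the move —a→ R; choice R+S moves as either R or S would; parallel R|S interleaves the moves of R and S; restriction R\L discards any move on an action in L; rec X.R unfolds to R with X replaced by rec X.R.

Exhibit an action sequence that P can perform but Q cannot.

ddc

P's transition system — 4 states:
  p0 = rec X. d.d.c.(c.0)\{b,c,d} + c.X | =c=> p0, =d=> p1
  p1 = d.c.(c.0)\{b,c,d} | =d=> p2
  p2 = c.(c.0)\{b,c,d} | =c=> p3
  p3 = (c.0)\{b,c,d} | ∅
Q's transition system — 3 states:
  q0 = rec X. d.d.(c.0)\{b,c,d} + c.X | =c=> q0, =d=> q1
  q1 = d.(c.0)\{b,c,d} | =d=> q2
  q2 = (c.0)\{b,c,d} | ∅
Run σ = ⟨ddc⟩ on P: start {p0}
  step 1 (d): {p1}
  step 2 (d): {p2}
  step 3 (c): {p3}
  — P admits the full trace.
Run σ = ⟨ddc⟩ on Q: start {q0}
  step 1 (d): {q1}
  step 2 (d): {q2}
  step 3 (c): ∅ (Q stuck)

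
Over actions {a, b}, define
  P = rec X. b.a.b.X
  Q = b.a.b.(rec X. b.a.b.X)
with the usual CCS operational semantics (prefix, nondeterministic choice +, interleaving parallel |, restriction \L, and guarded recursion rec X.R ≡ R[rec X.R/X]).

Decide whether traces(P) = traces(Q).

YES

LTS(P): 3 reachable states
  s0 = rec X. b.a.b.X → =b=> s1
  s1 = a.b.(rec X. b.a.b.X) → =a=> s2
  s2 = b.(rec X. b.a.b.X) → =b=> s0
LTS(Q): 4 reachable states
  t0 = b.a.b.(rec X. b.a.b.X) → =b=> t1
  t1 = a.b.(rec X. b.a.b.X) → =a=> t2
  t2 = b.(rec X. b.a.b.X) → =b=> t3
  t3 = rec X. b.a.b.X → =b=> t1
Partition-refinement fixed point:
  B0 = {s0, t0, t3}
  B1 = {s1, t1}
  B2 = {s2, t2}
s0 ∈ B0, t0 ∈ B0 → same block
Bisimilar ⇒ trace-equivalent.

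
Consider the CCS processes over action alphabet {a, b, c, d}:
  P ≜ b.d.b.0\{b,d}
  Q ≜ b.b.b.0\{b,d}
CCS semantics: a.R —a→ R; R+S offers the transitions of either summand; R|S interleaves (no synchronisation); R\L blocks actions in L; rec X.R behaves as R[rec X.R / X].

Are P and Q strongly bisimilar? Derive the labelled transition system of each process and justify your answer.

P ≁ Q

LTS(P): 4 reachable states
  s0 = b.d.b.0\{b,d} has moves ··b··> s1
  s1 = d.b.0\{b,d} has moves ··d··> s2
  s2 = b.0\{b,d} has moves ··b··> s3
  s3 = 0\{b,d} has moves (no moves)
LTS(Q): 4 reachable states
  t0 = b.b.b.0\{b,d} has moves ··b··> t1
  t1 = b.b.0\{b,d} has moves ··b··> t2
  t2 = b.0\{b,d} has moves ··b··> t3
  t3 = 0\{b,d} has moves (no moves)
Coarsest stable partition (strong bisimilarity classes):
  B0 = {s0}
  B1 = {s1}
  B2 = {s2, t2}
  B3 = {s3, t3}
  B4 = {t0}
  B5 = {t1}
s0 ∈ B0, t0 ∈ B4 → different blocks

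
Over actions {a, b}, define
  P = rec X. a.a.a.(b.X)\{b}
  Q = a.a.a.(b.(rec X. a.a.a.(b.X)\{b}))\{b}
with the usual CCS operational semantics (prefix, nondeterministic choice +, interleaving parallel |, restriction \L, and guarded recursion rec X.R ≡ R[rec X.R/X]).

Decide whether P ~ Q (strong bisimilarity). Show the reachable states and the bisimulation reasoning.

LTS(P): 4 reachable states
  s0 = rec X. a.a.a.(b.X)\{b} → =a=> s1
  s1 = a.a.(b.(rec X. a.a.a.(b.X)\{b}))\{b} → =a=> s2
  s2 = a.(b.(rec X. a.a.a.(b.X)\{b}))\{b} → =a=> s3
  s3 = (b.(rec X. a.a.a.(b.X)\{b}))\{b} → ·
LTS(Q): 4 reachable states
  t0 = a.a.a.(b.(rec X. a.a.a.(b.X)\{b}))\{b} → =a=> t1
  t1 = a.a.(b.(rec X. a.a.a.(b.X)\{b}))\{b} → =a=> t2
  t2 = a.(b.(rec X. a.a.a.(b.X)\{b}))\{b} → =a=> t3
  t3 = (b.(rec X. a.a.a.(b.X)\{b}))\{b} → ·
Bisimilarity quotient blocks:
  B0 = {s0, t0}
  B1 = {s1, t1}
  B2 = {s2, t2}
  B3 = {s3, t3}
s0 ∈ B0, t0 ∈ B0 → same block

P ~ Q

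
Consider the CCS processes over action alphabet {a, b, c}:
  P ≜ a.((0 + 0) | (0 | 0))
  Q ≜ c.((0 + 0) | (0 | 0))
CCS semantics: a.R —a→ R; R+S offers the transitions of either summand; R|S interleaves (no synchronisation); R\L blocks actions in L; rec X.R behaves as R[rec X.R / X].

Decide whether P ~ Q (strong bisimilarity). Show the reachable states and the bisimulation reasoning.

LTS(P): 2 reachable states
  m0 = a.((0 + 0) | (0 | 0)) has moves -a-> m1
  m1 = (0 + 0) | (0 | 0) has moves stopped
LTS(Q): 2 reachable states
  n0 = c.((0 + 0) | (0 | 0)) has moves -c-> n1
  n1 = (0 + 0) | (0 | 0) has moves stopped
Partition-refinement fixed point:
  B0 = {m0}
  B1 = {m1, n1}
  B2 = {n0}
m0 ∈ B0, n0 ∈ B2 → different blocks

P ≁ Q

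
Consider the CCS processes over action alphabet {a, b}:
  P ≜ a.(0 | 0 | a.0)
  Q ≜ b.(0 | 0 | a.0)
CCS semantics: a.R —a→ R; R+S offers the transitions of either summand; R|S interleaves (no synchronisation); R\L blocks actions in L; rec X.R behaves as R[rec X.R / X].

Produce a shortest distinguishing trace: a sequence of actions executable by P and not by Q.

a

Reachable graph of P (3 states):
  p0 = a.(0 | 0 | a.0) has moves =a=> p1
  p1 = 0 | 0 | a.0 has moves =a=> p2
  p2 = 0 | 0 | 0 has moves stopped
Reachable graph of Q (3 states):
  q0 = b.(0 | 0 | a.0) has moves =b=> q1
  q1 = 0 | 0 | a.0 has moves =a=> q2
  q2 = 0 | 0 | 0 has moves stopped
Executing a from P (initial set {p0}):
  [1] a ⇒ {p1}
  P completes σ.
Executing a from Q (initial set {q0}):
  [1] a ⇒ ∅ (Q stuck)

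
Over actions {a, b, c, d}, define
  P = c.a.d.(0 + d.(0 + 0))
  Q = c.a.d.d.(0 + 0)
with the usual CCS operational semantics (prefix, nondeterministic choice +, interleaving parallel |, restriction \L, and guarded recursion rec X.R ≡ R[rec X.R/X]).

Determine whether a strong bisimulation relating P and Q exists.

P's transition system — 5 states:
  u0 = c.a.d.(0 + d.(0 + 0)) ⊢ --c--▸ u1
  u1 = a.d.(0 + d.(0 + 0)) ⊢ --a--▸ u2
  u2 = d.(0 + d.(0 + 0)) ⊢ --d--▸ u3
  u3 = 0 + d.(0 + 0) ⊢ --d--▸ u4
  u4 = 0 + 0 ⊢ stopped
Q's transition system — 5 states:
  v0 = c.a.d.d.(0 + 0) ⊢ --c--▸ v1
  v1 = a.d.d.(0 + 0) ⊢ --a--▸ v2
  v2 = d.d.(0 + 0) ⊢ --d--▸ v3
  v3 = d.(0 + 0) ⊢ --d--▸ v4
  v4 = 0 + 0 ⊢ stopped
Coarsest stable partition (strong bisimilarity classes):
  B0 = {u0, v0}
  B1 = {u1, v1}
  B2 = {u2, v2}
  B3 = {u3, v3}
  B4 = {u4, v4}
u0 ∈ B0, v0 ∈ B0 → same block

P ~ Q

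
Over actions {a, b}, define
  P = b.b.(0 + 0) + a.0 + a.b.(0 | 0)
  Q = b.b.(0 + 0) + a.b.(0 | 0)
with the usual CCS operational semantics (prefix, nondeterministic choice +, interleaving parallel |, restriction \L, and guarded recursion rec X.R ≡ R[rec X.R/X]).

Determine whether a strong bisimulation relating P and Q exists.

not bisimilar

P's transition system — 6 states:
  s0 = b.b.(0 + 0) + a.0 + a.b.(0 | 0) :: -a-> s1, -a-> s2, -b-> s3
  s1 = 0 :: ∅
  s2 = b.(0 | 0) :: -b-> s4
  s3 = b.(0 + 0) :: -b-> s5
  s4 = 0 | 0 :: ∅
  s5 = 0 + 0 :: ∅
Q's transition system — 5 states:
  t0 = b.b.(0 + 0) + a.b.(0 | 0) :: -a-> t1, -b-> t2
  t1 = b.(0 | 0) :: -b-> t3
  t2 = b.(0 + 0) :: -b-> t4
  t3 = 0 | 0 :: ∅
  t4 = 0 + 0 :: ∅
Coarsest stable partition (strong bisimilarity classes):
  B0 = {s0}
  B1 = {s2, s3, t1, t2}
  B2 = {s1, s4, s5, t3, t4}
  B3 = {t0}
s0 ∈ B0, t0 ∈ B3 → different blocks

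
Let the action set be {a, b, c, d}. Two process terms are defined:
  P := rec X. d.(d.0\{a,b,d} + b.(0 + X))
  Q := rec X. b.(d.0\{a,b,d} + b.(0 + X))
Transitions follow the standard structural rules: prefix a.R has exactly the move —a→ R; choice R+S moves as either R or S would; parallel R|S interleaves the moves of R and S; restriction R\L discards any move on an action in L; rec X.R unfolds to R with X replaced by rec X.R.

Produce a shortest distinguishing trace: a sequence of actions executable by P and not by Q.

d

LTS(P): 4 reachable states
  p0 = rec X. d.(d.0\{a,b,d} + b.(0 + X)) has moves =d=> p1
  p1 = d.0\{a,b,d} + b.(0 + (rec X. d.(d.0\{a,b,d} + b.(0 + X)))) has moves =b=> p2, =d=> p3
  p2 = 0 + (rec X. d.(d.0\{a,b,d} + b.(0 + X))) has moves =d=> p1
  p3 = 0\{a,b,d} has moves (no moves)
LTS(Q): 4 reachable states
  q0 = rec X. b.(d.0\{a,b,d} + b.(0 + X)) has moves =b=> q1
  q1 = d.0\{a,b,d} + b.(0 + (rec X. b.(d.0\{a,b,d} + b.(0 + X)))) has moves =b=> q2, =d=> q3
  q2 = 0 + (rec X. b.(d.0\{a,b,d} + b.(0 + X))) has moves =b=> q1
  q3 = 0\{a,b,d} has moves (no moves)
Trace ⟨d⟩ through P, begin at {p0}:
  [1] d ⇒ {p1}
  ✓ P
Trace ⟨d⟩ through Q, begin at {q0}:
  [1] d ⇒ no successor for Q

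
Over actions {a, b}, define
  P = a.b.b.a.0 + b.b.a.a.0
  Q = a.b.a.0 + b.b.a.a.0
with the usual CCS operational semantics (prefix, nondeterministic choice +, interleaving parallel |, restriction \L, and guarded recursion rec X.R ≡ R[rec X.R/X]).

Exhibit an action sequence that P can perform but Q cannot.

Reachable graph of P (7 states):
  u0 = a.b.b.a.0 + b.b.a.a.0 | =a=> u1, =b=> u2
  u1 = b.b.a.0 | =b=> u3
  u2 = b.a.a.0 | =b=> u4
  u3 = b.a.0 | =b=> u5
  u4 = a.a.0 | =a=> u5
  u5 = a.0 | =a=> u6
  u6 = 0 | ∅
Reachable graph of Q (6 states):
  v0 = a.b.a.0 + b.b.a.a.0 | =a=> v1, =b=> v2
  v1 = b.a.0 | =b=> v3
  v2 = b.a.a.0 | =b=> v4
  v3 = a.0 | =a=> v5
  v4 = a.a.0 | =a=> v3
  v5 = 0 | ∅
Executing abb from P (initial set {u0}):
  step 1 (a): {u1}
  step 2 (b): {u3}
  step 3 (b): {u5}
  P completes σ.
Executing abb from Q (initial set {v0}):
  step 1 (a): {v1}
  step 2 (b): {v3}
  step 3 (b): ∅ (Q stuck)

abb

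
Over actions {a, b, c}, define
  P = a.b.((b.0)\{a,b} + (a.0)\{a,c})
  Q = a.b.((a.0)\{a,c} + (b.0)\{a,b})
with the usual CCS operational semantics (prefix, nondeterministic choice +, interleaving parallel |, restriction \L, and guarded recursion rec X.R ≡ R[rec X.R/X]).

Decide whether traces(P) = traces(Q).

Reachable graph of P (3 states):
  m0 = a.b.((b.0)\{a,b} + (a.0)\{a,c}) has moves —a→ m1
  m1 = b.((b.0)\{a,b} + (a.0)\{a,c}) has moves —b→ m2
  m2 = (b.0)\{a,b} + (a.0)\{a,c} has moves (no moves)
Reachable graph of Q (3 states):
  n0 = a.b.((a.0)\{a,c} + (b.0)\{a,b}) has moves —a→ n1
  n1 = b.((a.0)\{a,c} + (b.0)\{a,b}) has moves —b→ n2
  n2 = (a.0)\{a,c} + (b.0)\{a,b} has moves (no moves)
Bisimilarity quotient blocks:
  B0 = {m0, n0}
  B1 = {m1, n1}
  B2 = {m2, n2}
m0 ∈ B0, n0 ∈ B0 → same block
Bisimilar ⇒ trace-equivalent.

traces(P) = traces(Q)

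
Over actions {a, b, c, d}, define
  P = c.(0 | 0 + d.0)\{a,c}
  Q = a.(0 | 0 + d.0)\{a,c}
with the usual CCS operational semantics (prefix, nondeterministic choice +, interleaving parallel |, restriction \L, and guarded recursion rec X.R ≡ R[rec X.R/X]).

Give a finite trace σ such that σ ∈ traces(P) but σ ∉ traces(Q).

LTS(P): 3 reachable states
  p0 = c.(0 | 0 + d.0)\{a,c} → --c--▸ p1
  p1 = (0 | 0 + d.0)\{a,c} → --d--▸ p2
  p2 = 0\{a,c} → stopped
LTS(Q): 3 reachable states
  q0 = a.(0 | 0 + d.0)\{a,c} → --a--▸ q1
  q1 = (0 | 0 + d.0)\{a,c} → --d--▸ q2
  q2 = 0\{a,c} → stopped
Trace ⟨c⟩ through P, begin at {p0}:
  after c @ step 1: {p1}
  — P admits the full trace.
Trace ⟨c⟩ through Q, begin at {q0}:
  after c @ step 1: ∅ (Q stuck)

c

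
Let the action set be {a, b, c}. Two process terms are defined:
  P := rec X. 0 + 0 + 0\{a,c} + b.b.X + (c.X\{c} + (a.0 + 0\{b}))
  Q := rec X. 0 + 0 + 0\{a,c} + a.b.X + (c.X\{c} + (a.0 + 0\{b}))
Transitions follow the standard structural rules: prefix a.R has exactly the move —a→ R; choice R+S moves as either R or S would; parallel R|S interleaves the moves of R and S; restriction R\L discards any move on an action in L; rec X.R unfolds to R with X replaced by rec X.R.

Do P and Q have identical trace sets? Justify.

Reachable graph of P (6 states):
  u0 = rec X. 0 + 0 + 0\{a,c} + b.b.X + (c.X\{c} + (a.0 + 0\{b})) → ··a··> u1, ··b··> u2, ··c··> u3
  u1 = 0 → (no moves)
  u2 = b.(rec X. 0 + 0 + 0\{a,c} + b.b.X + (c.X\{c} + (a.0 + 0\{b}))) → ··b··> u0
  u3 = (rec X. 0 + 0 + 0\{a,c} + b.b.X + (c.X\{c} + (a.0 + 0\{b})))\{c} → ··a··> u4, ··b··> u5
  u4 = 0\{c} → (no moves)
  u5 = (b.(rec X. 0 + 0 + 0\{a,c} + b.b.X + (c.X\{c} + (a.0 + 0\{b}))))\{c} → ··b··> u3
Reachable graph of Q (6 states):
  v0 = rec X. 0 + 0 + 0\{a,c} + a.b.X + (c.X\{c} + (a.0 + 0\{b})) → ··a··> v1, ··a··> v2, ··c··> v3
  v1 = 0 → (no moves)
  v2 = b.(rec X. 0 + 0 + 0\{a,c} + a.b.X + (c.X\{c} + (a.0 + 0\{b}))) → ··b··> v0
  v3 = (rec X. 0 + 0 + 0\{a,c} + a.b.X + (c.X\{c} + (a.0 + 0\{b})))\{c} → ··a··> v4, ··a··> v5
  v4 = (b.(rec X. 0 + 0 + 0\{a,c} + a.b.X + (c.X\{c} + (a.0 + 0\{b}))))\{c} → ··b··> v3
  v5 = 0\{c} → (no moves)
Executing b from P (initial set {u0}):
  step 1 (b): {u2}
  P completes σ.
Executing b from Q (initial set {v0}):
  step 1 (b): no successor for Q

NO — witness ⟨b⟩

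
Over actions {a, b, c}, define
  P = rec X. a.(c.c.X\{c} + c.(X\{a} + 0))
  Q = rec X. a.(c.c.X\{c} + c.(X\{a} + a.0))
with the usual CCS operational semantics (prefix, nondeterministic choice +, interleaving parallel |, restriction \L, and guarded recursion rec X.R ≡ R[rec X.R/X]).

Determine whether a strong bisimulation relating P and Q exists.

not bisimilar

P's transition system — 6 states:
  u0 = rec X. a.(c.c.X\{c} + c.(X\{a} + 0)) ⊢ —a→ u1
  u1 = c.c.(rec X. a.(c.c.X\{c} + c.(X\{a} + 0)))\{c} + c.((rec X. a.(c.c.X\{c} + c.(X\{a} + 0)))\{a} + 0) ⊢ —c→ u2, —c→ u3
  u2 = (rec X. a.(c.c.X\{c} + c.(X\{a} + 0)))\{a} + 0 ⊢ stopped
  u3 = c.(rec X. a.(c.c.X\{c} + c.(X\{a} + 0)))\{c} ⊢ —c→ u4
  u4 = (rec X. a.(c.c.X\{c} + c.(X\{a} + 0)))\{c} ⊢ —a→ u5
  u5 = (c.c.(rec X. a.(c.c.X\{c} + c.(X\{a} + 0)))\{c} + c.((rec X. a.(c.c.X\{c} + c.(X\{a} + 0)))\{a} + 0))\{c} ⊢ stopped
Q's transition system — 7 states:
  v0 = rec X. a.(c.c.X\{c} + c.(X\{a} + a.0)) ⊢ —a→ v1
  v1 = c.c.(rec X. a.(c.c.X\{c} + c.(X\{a} + a.0)))\{c} + c.((rec X. a.(c.c.X\{c} + c.(X\{a} + a.0)))\{a} + a.0) ⊢ —c→ v2, —c→ v3
  v2 = (rec X. a.(c.c.X\{c} + c.(X\{a} + a.0)))\{a} + a.0 ⊢ —a→ v4
  v3 = c.(rec X. a.(c.c.X\{c} + c.(X\{a} + a.0)))\{c} ⊢ —c→ v5
  v4 = 0 ⊢ stopped
  v5 = (rec X. a.(c.c.X\{c} + c.(X\{a} + a.0)))\{c} ⊢ —a→ v6
  v6 = (c.c.(rec X. a.(c.c.X\{c} + c.(X\{a} + a.0)))\{c} + c.((rec X. a.(c.c.X\{c} + c.(X\{a} + a.0)))\{a} + a.0))\{c} ⊢ stopped
Coarsest stable partition (strong bisimilarity classes):
  B0 = {u0}
  B1 = {u1}
  B2 = {u3, v3}
  B3 = {u4, v2, v5}
  B4 = {u2, u5, v4, v6}
  B5 = {v0}
  B6 = {v1}
u0 ∈ B0, v0 ∈ B5 → different blocks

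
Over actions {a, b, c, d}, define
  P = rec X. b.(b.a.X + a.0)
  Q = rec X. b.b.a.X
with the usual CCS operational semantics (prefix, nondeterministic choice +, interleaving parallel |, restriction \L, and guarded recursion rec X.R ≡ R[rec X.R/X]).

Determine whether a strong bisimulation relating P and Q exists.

NO

LTS(P): 4 reachable states
  p0 = rec X. b.(b.a.X + a.0) | =b=> p1
  p1 = b.a.(rec X. b.(b.a.X + a.0)) + a.0 | =a=> p2, =b=> p3
  p2 = 0 | ·
  p3 = a.(rec X. b.(b.a.X + a.0)) | =a=> p0
LTS(Q): 3 reachable states
  q0 = rec X. b.b.a.X | =b=> q1
  q1 = b.a.(rec X. b.b.a.X) | =b=> q2
  q2 = a.(rec X. b.b.a.X) | =a=> q0
Bisimilarity quotient blocks:
  B0 = {p0}
  B1 = {p1}
  B2 = {p2}
  B3 = {p3}
  B4 = {q0}
  B5 = {q1}
  B6 = {q2}
p0 ∈ B0, q0 ∈ B4 → different blocks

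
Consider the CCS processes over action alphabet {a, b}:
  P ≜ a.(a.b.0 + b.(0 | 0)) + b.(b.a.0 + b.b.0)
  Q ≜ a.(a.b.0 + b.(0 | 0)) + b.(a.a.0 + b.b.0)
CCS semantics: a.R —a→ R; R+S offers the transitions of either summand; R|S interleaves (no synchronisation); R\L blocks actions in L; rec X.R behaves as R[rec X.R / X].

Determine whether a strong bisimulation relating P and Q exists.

P's transition system — 7 states:
  m0 = a.(a.b.0 + b.(0 | 0)) + b.(b.a.0 + b.b.0) | —a→ m1, —b→ m2
  m1 = a.b.0 + b.(0 | 0) | —a→ m3, —b→ m4
  m2 = b.a.0 + b.b.0 | —b→ m3, —b→ m5
  m3 = b.0 | —b→ m6
  m4 = 0 | 0 | ∅
  m5 = a.0 | —a→ m6
  m6 = 0 | ∅
Q's transition system — 7 states:
  n0 = a.(a.b.0 + b.(0 | 0)) + b.(a.a.0 + b.b.0) | —a→ n1, —b→ n2
  n1 = a.b.0 + b.(0 | 0) | —a→ n3, —b→ n4
  n2 = a.a.0 + b.b.0 | —a→ n5, —b→ n3
  n3 = b.0 | —b→ n6
  n4 = 0 | 0 | ∅
  n5 = a.0 | —a→ n6
  n6 = 0 | ∅
Coarsest stable partition (strong bisimilarity classes):
  B0 = {m0}
  B1 = {m1, n1}
  B2 = {m3, n3}
  B3 = {m4, m6, n4, n6}
  B4 = {m2}
  B5 = {m5, n5}
  B6 = {n0}
  B7 = {n2}
m0 ∈ B0, n0 ∈ B6 → different blocks

P ≁ Q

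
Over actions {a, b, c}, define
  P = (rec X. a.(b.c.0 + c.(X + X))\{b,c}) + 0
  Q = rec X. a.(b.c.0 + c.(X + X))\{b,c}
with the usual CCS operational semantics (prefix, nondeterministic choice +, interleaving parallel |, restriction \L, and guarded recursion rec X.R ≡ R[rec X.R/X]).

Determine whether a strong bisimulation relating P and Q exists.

LTS(P): 2 reachable states
  p0 = (rec X. a.(b.c.0 + c.(X + X))\{b,c}) + 0 has moves —a→ p1
  p1 = (b.c.0 + c.((rec X. a.(b.c.0 + c.(X + X))\{b,c}) + (rec X. a.(b.c.0 + c.(X + X))\{b,c})))\{b,c} has moves ∅
LTS(Q): 2 reachable states
  q0 = rec X. a.(b.c.0 + c.(X + X))\{b,c} has moves —a→ q1
  q1 = (b.c.0 + c.((rec X. a.(b.c.0 + c.(X + X))\{b,c}) + (rec X. a.(b.c.0 + c.(X + X))\{b,c})))\{b,c} has moves ∅
Partition-refinement fixed point:
  B0 = {p0, q0}
  B1 = {p1, q1}
p0 ∈ B0, q0 ∈ B0 → same block

YES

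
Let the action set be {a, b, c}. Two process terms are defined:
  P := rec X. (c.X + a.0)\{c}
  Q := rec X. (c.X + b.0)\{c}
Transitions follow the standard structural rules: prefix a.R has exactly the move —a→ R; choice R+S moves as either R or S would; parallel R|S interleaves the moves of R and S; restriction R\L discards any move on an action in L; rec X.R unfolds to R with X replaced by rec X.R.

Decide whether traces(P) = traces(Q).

P's transition system — 2 states:
  m0 = rec X. (c.X + a.0)\{c} has moves =a=> m1
  m1 = 0\{c} has moves deadlocked
Q's transition system — 2 states:
  n0 = rec X. (c.X + b.0)\{c} has moves =b=> n1
  n1 = 0\{c} has moves deadlocked
Executing a from P (initial set {m0}):
  after a @ step 1: {m1}
  ✓ P
Executing a from Q (initial set {n0}):
  after a @ step 1: ∅ (Q stuck)

NO — witness ⟨a⟩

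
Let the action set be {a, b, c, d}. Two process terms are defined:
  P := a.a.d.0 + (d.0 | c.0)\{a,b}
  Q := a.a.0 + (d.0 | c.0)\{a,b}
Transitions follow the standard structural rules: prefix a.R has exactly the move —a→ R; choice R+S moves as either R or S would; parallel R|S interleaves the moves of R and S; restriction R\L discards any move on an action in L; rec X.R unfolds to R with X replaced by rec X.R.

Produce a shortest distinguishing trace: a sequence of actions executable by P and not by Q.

Reachable graph of P (7 states):
  s0 = a.a.d.0 + (d.0 | c.0)\{a,b} | -a-> s1, -c-> s2, -d-> s3
  s1 = a.d.0 | -a-> s4
  s2 = (d.0 | 0)\{a,b} | -d-> s5
  s3 = (0 | c.0)\{a,b} | -c-> s5
  s4 = d.0 | -d-> s6
  s5 = (0 | 0)\{a,b} | deadlocked
  s6 = 0 | deadlocked
Reachable graph of Q (6 states):
  t0 = a.a.0 + (d.0 | c.0)\{a,b} | -a-> t1, -c-> t2, -d-> t3
  t1 = a.0 | -a-> t4
  t2 = (d.0 | 0)\{a,b} | -d-> t5
  t3 = (0 | c.0)\{a,b} | -c-> t5
  t4 = 0 | deadlocked
  t5 = (0 | 0)\{a,b} | deadlocked
Executing aad from P (initial set {s0}):
  step 1 (a): {s1}
  step 2 (a): {s4}
  step 3 (d): {s6}
  ✓ P
Executing aad from Q (initial set {t0}):
  step 1 (a): {t1}
  step 2 (a): {t4}
  step 3 (d): ∅ (Q stuck)

aad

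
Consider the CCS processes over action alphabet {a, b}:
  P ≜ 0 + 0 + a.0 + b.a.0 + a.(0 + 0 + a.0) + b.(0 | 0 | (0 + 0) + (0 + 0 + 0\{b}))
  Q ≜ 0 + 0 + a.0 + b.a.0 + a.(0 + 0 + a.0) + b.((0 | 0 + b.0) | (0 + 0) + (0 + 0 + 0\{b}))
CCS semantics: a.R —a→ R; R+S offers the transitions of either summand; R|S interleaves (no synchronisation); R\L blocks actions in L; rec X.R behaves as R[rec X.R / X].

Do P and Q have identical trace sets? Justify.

Reachable graph of P (5 states):
  m0 = 0 + 0 + a.0 + b.a.0 + a.(0 + 0 + a.0) + b.(0 | 0 | (0 + 0) + (0 + 0 + 0\{b})) | -a-> m1, -a-> m2, -b-> m3, -b-> m4
  m1 = 0 | deadlocked
  m2 = 0 + 0 + a.0 | -a-> m1
  m3 = 0 | 0 | (0 + 0) + (0 + 0 + 0\{b}) | deadlocked
  m4 = a.0 | -a-> m1
Reachable graph of Q (6 states):
  n0 = 0 + 0 + a.0 + b.a.0 + a.(0 + 0 + a.0) + b.((0 | 0 + b.0) | (0 + 0) + (0 + 0 + 0\{b})) | -a-> n1, -a-> n2, -b-> n3, -b-> n4
  n1 = 0 | deadlocked
  n2 = 0 + 0 + a.0 | -a-> n1
  n3 = (0 | 0 + b.0) | (0 + 0) + (0 + 0 + 0\{b}) | -b-> n5
  n4 = a.0 | -a-> n1
  n5 = 0 | (0 + 0) | deadlocked
Run σ = ⟨bb⟩ on Q: start {n0}
  step 1 (b): {n3, n4}
  step 2 (b): {n5}
  ✓ Q
Run σ = ⟨bb⟩ on P: start {m0}
  step 1 (b): {m3, m4}
  step 2 (b): ∅ (P stuck)

traces(P) ≠ traces(Q) — witness ⟨bb⟩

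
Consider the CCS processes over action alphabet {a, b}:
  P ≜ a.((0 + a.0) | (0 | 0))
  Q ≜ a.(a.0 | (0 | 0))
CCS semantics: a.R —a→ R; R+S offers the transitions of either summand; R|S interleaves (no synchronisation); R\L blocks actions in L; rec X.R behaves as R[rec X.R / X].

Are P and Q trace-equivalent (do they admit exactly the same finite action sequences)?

P's transition system — 3 states:
  u0 = a.((0 + a.0) | (0 | 0)) has moves --a--▸ u1
  u1 = (0 + a.0) | (0 | 0) has moves --a--▸ u2
  u2 = 0 | (0 | 0) has moves ·
Q's transition system — 3 states:
  v0 = a.(a.0 | (0 | 0)) has moves --a--▸ v1
  v1 = a.0 | (0 | 0) has moves --a--▸ v2
  v2 = 0 | (0 | 0) has moves ·
Coarsest stable partition (strong bisimilarity classes):
  B0 = {u0, v0}
  B1 = {u1, v1}
  B2 = {u2, v2}
u0 ∈ B0, v0 ∈ B0 → same block
Bisimilar ⇒ trace-equivalent.

YES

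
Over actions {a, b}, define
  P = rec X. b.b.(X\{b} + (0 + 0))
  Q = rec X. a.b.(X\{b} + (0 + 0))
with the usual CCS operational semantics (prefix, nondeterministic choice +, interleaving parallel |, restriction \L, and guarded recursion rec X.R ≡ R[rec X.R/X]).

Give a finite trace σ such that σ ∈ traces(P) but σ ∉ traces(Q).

LTS(P): 3 reachable states
  p0 = rec X. b.b.(X\{b} + (0 + 0)) :: ··b··> p1
  p1 = b.((rec X. b.b.(X\{b} + (0 + 0)))\{b} + (0 + 0)) :: ··b··> p2
  p2 = (rec X. b.b.(X\{b} + (0 + 0)))\{b} + (0 + 0) :: deadlocked
LTS(Q): 4 reachable states
  q0 = rec X. a.b.(X\{b} + (0 + 0)) :: ··a··> q1
  q1 = b.((rec X. a.b.(X\{b} + (0 + 0)))\{b} + (0 + 0)) :: ··b··> q2
  q2 = (rec X. a.b.(X\{b} + (0 + 0)))\{b} + (0 + 0) :: ··a··> q3
  q3 = (b.((rec X. a.b.(X\{b} + (0 + 0)))\{b} + (0 + 0)))\{b} :: deadlocked
Executing b from P (initial set {p0}):
  after b @ step 1: {p1}
  — P admits the full trace.
Executing b from Q (initial set {q0}):
  after b @ step 1: ∅ (Q stuck)

b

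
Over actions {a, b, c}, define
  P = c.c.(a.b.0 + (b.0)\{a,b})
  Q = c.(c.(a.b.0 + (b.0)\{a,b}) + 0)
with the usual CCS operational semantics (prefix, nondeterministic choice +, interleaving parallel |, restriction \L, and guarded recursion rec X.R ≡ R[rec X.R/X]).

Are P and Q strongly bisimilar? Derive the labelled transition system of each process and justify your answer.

P's transition system — 5 states:
  u0 = c.c.(a.b.0 + (b.0)\{a,b}) | --c--▸ u1
  u1 = c.(a.b.0 + (b.0)\{a,b}) | --c--▸ u2
  u2 = a.b.0 + (b.0)\{a,b} | --a--▸ u3
  u3 = b.0 | --b--▸ u4
  u4 = 0 | deadlocked
Q's transition system — 5 states:
  v0 = c.(c.(a.b.0 + (b.0)\{a,b}) + 0) | --c--▸ v1
  v1 = c.(a.b.0 + (b.0)\{a,b}) + 0 | --c--▸ v2
  v2 = a.b.0 + (b.0)\{a,b} | --a--▸ v3
  v3 = b.0 | --b--▸ v4
  v4 = 0 | deadlocked
Partition-refinement fixed point:
  B0 = {u0, v0}
  B1 = {u1, v1}
  B2 = {u2, v2}
  B3 = {u3, v3}
  B4 = {u4, v4}
u0 ∈ B0, v0 ∈ B0 → same block

bisimilar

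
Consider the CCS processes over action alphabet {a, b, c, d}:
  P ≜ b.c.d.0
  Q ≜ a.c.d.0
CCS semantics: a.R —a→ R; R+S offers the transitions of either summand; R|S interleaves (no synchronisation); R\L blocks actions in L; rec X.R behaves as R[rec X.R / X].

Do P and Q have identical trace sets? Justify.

LTS(P): 4 reachable states
  m0 = b.c.d.0 → -b-> m1
  m1 = c.d.0 → -c-> m2
  m2 = d.0 → -d-> m3
  m3 = 0 → stopped
LTS(Q): 4 reachable states
  n0 = a.c.d.0 → -a-> n1
  n1 = c.d.0 → -c-> n2
  n2 = d.0 → -d-> n3
  n3 = 0 → stopped
Trace ⟨b⟩ through P, begin at {m0}:
  [1] b ⇒ {m1}
  ✓ P
Trace ⟨b⟩ through Q, begin at {n0}:
  [1] b ⇒ ∅ (Q stuck)

trace-distinct — witness ⟨b⟩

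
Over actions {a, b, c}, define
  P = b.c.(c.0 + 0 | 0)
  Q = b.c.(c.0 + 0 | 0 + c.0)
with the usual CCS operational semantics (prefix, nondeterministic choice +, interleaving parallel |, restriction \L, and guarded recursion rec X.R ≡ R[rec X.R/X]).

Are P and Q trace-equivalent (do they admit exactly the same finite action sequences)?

trace-equivalent

P's transition system — 4 states:
  m0 = b.c.(c.0 + 0 | 0) :: --b--▸ m1
  m1 = c.(c.0 + 0 | 0) :: --c--▸ m2
  m2 = c.0 + 0 | 0 :: --c--▸ m3
  m3 = 0 :: (no moves)
Q's transition system — 4 states:
  n0 = b.c.(c.0 + 0 | 0 + c.0) :: --b--▸ n1
  n1 = c.(c.0 + 0 | 0 + c.0) :: --c--▸ n2
  n2 = c.0 + 0 | 0 + c.0 :: --c--▸ n3
  n3 = 0 :: (no moves)
Partition-refinement fixed point:
  B0 = {m0, n0}
  B1 = {m1, n1}
  B2 = {m2, n2}
  B3 = {m3, n3}
m0 ∈ B0, n0 ∈ B0 → same block
Bisimilar ⇒ trace-equivalent.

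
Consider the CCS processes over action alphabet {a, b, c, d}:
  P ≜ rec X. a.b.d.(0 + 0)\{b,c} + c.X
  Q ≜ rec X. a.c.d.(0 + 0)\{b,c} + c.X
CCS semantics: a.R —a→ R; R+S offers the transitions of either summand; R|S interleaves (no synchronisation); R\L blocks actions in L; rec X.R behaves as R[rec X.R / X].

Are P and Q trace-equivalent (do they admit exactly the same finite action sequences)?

NO — witness ⟨ab⟩

P's transition system — 4 states:
  s0 = rec X. a.b.d.(0 + 0)\{b,c} + c.X | -a-> s1, -c-> s0
  s1 = b.d.(0 + 0)\{b,c} | -b-> s2
  s2 = d.(0 + 0)\{b,c} | -d-> s3
  s3 = (0 + 0)\{b,c} | deadlocked
Q's transition system — 4 states:
  t0 = rec X. a.c.d.(0 + 0)\{b,c} + c.X | -a-> t1, -c-> t0
  t1 = c.d.(0 + 0)\{b,c} | -c-> t2
  t2 = d.(0 + 0)\{b,c} | -d-> t3
  t3 = (0 + 0)\{b,c} | deadlocked
Run σ = ⟨ab⟩ on P: start {s0}
  after a @ step 1: {s1}
  after b @ step 2: {s2}
  — P admits the full trace.
Run σ = ⟨ab⟩ on Q: start {t0}
  after a @ step 1: {t1}
  after b @ step 2: ∅  — Q cannot continue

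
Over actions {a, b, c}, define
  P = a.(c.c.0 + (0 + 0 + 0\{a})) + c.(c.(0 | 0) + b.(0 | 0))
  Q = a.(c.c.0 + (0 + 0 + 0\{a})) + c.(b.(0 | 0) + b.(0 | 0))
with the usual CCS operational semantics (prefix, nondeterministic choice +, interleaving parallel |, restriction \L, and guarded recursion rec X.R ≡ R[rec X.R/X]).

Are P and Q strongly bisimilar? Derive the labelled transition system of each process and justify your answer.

Reachable graph of P (6 states):
  u0 = a.(c.c.0 + (0 + 0 + 0\{a})) + c.(c.(0 | 0) + b.(0 | 0)) :: ··a··> u1, ··c··> u2
  u1 = c.c.0 + (0 + 0 + 0\{a}) :: ··c··> u3
  u2 = c.(0 | 0) + b.(0 | 0) :: ··b··> u4, ··c··> u4
  u3 = c.0 :: ··c··> u5
  u4 = 0 | 0 :: (no moves)
  u5 = 0 :: (no moves)
Reachable graph of Q (6 states):
  v0 = a.(c.c.0 + (0 + 0 + 0\{a})) + c.(b.(0 | 0) + b.(0 | 0)) :: ··a··> v1, ··c··> v2
  v1 = c.c.0 + (0 + 0 + 0\{a}) :: ··c··> v3
  v2 = b.(0 | 0) + b.(0 | 0) :: ··b··> v4
  v3 = c.0 :: ··c··> v5
  v4 = 0 | 0 :: (no moves)
  v5 = 0 :: (no moves)
Bisimilarity quotient blocks:
  B0 = {u0}
  B1 = {u1, v1}
  B2 = {u3, v3}
  B3 = {u4, u5, v4, v5}
  B4 = {u2}
  B5 = {v0}
  B6 = {v2}
u0 ∈ B0, v0 ∈ B5 → different blocks

P ≁ Q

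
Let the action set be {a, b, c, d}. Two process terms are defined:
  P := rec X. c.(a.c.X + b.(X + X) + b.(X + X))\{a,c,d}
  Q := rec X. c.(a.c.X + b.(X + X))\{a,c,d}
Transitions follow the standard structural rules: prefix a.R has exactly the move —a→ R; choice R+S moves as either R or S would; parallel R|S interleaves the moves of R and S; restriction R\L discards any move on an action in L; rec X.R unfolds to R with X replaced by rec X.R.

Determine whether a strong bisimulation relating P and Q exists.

P ~ Q

Reachable graph of P (3 states):
  m0 = rec X. c.(a.c.X + b.(X + X) + b.(X + X))\{a,c,d} :: -c-> m1
  m1 = (a.c.(rec X. c.(a.c.X + b.(X + X) + b.(X + X))\{a,c,d}) + b.((rec X. c.(a.c.X + b.(X + X) + b.(X + X))\{a,c,d}) + (rec X. c.(a.c.X + b.(X + X) + b.(X + X))\{a,c,d})) + b.((rec X. c.(a.c.X + b.(X + X) + b.(X + X))\{a,c,d}) + (rec X. c.(a.c.X + b.(X + X) + b.(X + X))\{a,c,d})))\{a,c,d} :: -b-> m2
  m2 = ((rec X. c.(a.c.X + b.(X + X) + b.(X + X))\{a,c,d}) + (rec X. c.(a.c.X + b.(X + X) + b.(X + X))\{a,c,d}))\{a,c,d} :: ∅
Reachable graph of Q (3 states):
  n0 = rec X. c.(a.c.X + b.(X + X))\{a,c,d} :: -c-> n1
  n1 = (a.c.(rec X. c.(a.c.X + b.(X + X))\{a,c,d}) + b.((rec X. c.(a.c.X + b.(X + X))\{a,c,d}) + (rec X. c.(a.c.X + b.(X + X))\{a,c,d})))\{a,c,d} :: -b-> n2
  n2 = ((rec X. c.(a.c.X + b.(X + X))\{a,c,d}) + (rec X. c.(a.c.X + b.(X + X))\{a,c,d}))\{a,c,d} :: ∅
Coarsest stable partition (strong bisimilarity classes):
  B0 = {m0, n0}
  B1 = {m1, n1}
  B2 = {m2, n2}
m0 ∈ B0, n0 ∈ B0 → same block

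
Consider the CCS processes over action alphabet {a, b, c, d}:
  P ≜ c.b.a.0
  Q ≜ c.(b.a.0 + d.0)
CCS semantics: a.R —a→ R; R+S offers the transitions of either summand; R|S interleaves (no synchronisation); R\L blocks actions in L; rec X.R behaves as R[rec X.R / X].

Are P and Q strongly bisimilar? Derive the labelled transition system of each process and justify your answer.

Reachable graph of P (4 states):
  p0 = c.b.a.0 | -c-> p1
  p1 = b.a.0 | -b-> p2
  p2 = a.0 | -a-> p3
  p3 = 0 | ·
Reachable graph of Q (4 states):
  q0 = c.(b.a.0 + d.0) | -c-> q1
  q1 = b.a.0 + d.0 | -b-> q2, -d-> q3
  q2 = a.0 | -a-> q3
  q3 = 0 | ·
Bisimilarity quotient blocks:
  B0 = {p0}
  B1 = {p1}
  B2 = {p2, q2}
  B3 = {p3, q3}
  B4 = {q0}
  B5 = {q1}
p0 ∈ B0, q0 ∈ B4 → different blocks

P ≁ Q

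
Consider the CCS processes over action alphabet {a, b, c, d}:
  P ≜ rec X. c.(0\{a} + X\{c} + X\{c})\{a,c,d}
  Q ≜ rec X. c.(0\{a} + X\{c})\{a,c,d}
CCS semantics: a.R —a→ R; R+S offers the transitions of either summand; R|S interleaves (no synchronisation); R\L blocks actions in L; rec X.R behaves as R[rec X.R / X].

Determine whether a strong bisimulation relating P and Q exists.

P's transition system — 2 states:
  m0 = rec X. c.(0\{a} + X\{c} + X\{c})\{a,c,d} ⊢ --c--▸ m1
  m1 = (0\{a} + (rec X. c.(0\{a} + X\{c} + X\{c})\{a,c,d})\{c} + (rec X. c.(0\{a} + X\{c} + X\{c})\{a,c,d})\{c})\{a,c,d} ⊢ deadlocked
Q's transition system — 2 states:
  n0 = rec X. c.(0\{a} + X\{c})\{a,c,d} ⊢ --c--▸ n1
  n1 = (0\{a} + (rec X. c.(0\{a} + X\{c})\{a,c,d})\{c})\{a,c,d} ⊢ deadlocked
Coarsest stable partition (strong bisimilarity classes):
  B0 = {m0, n0}
  B1 = {m1, n1}
m0 ∈ B0, n0 ∈ B0 → same block

P ~ Q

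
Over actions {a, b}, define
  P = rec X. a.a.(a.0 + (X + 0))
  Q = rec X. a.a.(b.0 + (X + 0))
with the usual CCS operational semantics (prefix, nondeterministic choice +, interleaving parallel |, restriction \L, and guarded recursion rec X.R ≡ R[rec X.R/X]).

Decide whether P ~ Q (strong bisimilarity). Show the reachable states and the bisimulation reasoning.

LTS(P): 4 reachable states
  m0 = rec X. a.a.(a.0 + (X + 0)) :: =a=> m1
  m1 = a.(a.0 + ((rec X. a.a.(a.0 + (X + 0))) + 0)) :: =a=> m2
  m2 = a.0 + ((rec X. a.a.(a.0 + (X + 0))) + 0) :: =a=> m1, =a=> m3
  m3 = 0 :: ·
LTS(Q): 4 reachable states
  n0 = rec X. a.a.(b.0 + (X + 0)) :: =a=> n1
  n1 = a.(b.0 + ((rec X. a.a.(b.0 + (X + 0))) + 0)) :: =a=> n2
  n2 = b.0 + ((rec X. a.a.(b.0 + (X + 0))) + 0) :: =a=> n1, =b=> n3
  n3 = 0 :: ·
Bisimilarity quotient blocks:
  B0 = {m0}
  B1 = {m1}
  B2 = {m2}
  B3 = {m3, n3}
  B4 = {n0}
  B5 = {n1}
  B6 = {n2}
m0 ∈ B0, n0 ∈ B4 → different blocks

NO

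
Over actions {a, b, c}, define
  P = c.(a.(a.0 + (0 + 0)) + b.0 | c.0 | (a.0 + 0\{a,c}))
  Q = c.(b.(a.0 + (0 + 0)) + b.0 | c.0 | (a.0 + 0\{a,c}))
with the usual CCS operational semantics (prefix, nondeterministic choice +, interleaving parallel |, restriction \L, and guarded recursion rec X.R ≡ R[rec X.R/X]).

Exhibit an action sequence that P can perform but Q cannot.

caa

Reachable graph of P (11 states):
  u0 = c.(a.(a.0 + (0 + 0)) + b.0 | c.0 | (a.0 + 0\{a,c})) ⊢ --c--▸ u1
  u1 = a.(a.0 + (0 + 0)) + b.0 | c.0 | (a.0 + 0\{a,c}) ⊢ --a--▸ u2, --a--▸ u3, --b--▸ u4, --c--▸ u5
  u2 = a.0 + (0 + 0) ⊢ --a--▸ u6
  u3 = b.0 | c.0 | 0 ⊢ --b--▸ u7, --c--▸ u8
  u4 = 0 | c.0 | (a.0 + 0\{a,c}) ⊢ --a--▸ u7, --c--▸ u9
  u5 = b.0 | 0 | (a.0 + 0\{a,c}) ⊢ --a--▸ u8, --b--▸ u9
  u6 = 0 ⊢ ∅
  u7 = 0 | c.0 | 0 ⊢ --c--▸ u10
  u8 = b.0 | 0 | 0 ⊢ --b--▸ u10
  u9 = 0 | 0 | (a.0 + 0\{a,c}) ⊢ --a--▸ u10
  u10 = 0 | 0 | 0 ⊢ ∅
Reachable graph of Q (11 states):
  v0 = c.(b.(a.0 + (0 + 0)) + b.0 | c.0 | (a.0 + 0\{a,c})) ⊢ --c--▸ v1
  v1 = b.(a.0 + (0 + 0)) + b.0 | c.0 | (a.0 + 0\{a,c}) ⊢ --a--▸ v2, --b--▸ v3, --b--▸ v4, --c--▸ v5
  v2 = b.0 | c.0 | 0 ⊢ --b--▸ v6, --c--▸ v7
  v3 = 0 | c.0 | (a.0 + 0\{a,c}) ⊢ --a--▸ v6, --c--▸ v8
  v4 = a.0 + (0 + 0) ⊢ --a--▸ v9
  v5 = b.0 | 0 | (a.0 + 0\{a,c}) ⊢ --a--▸ v7, --b--▸ v8
  v6 = 0 | c.0 | 0 ⊢ --c--▸ v10
  v7 = b.0 | 0 | 0 ⊢ --b--▸ v10
  v8 = 0 | 0 | (a.0 + 0\{a,c}) ⊢ --a--▸ v10
  v9 = 0 ⊢ ∅
  v10 = 0 | 0 | 0 ⊢ ∅
Run σ = ⟨caa⟩ on P: start {u0}
  step 1 (c): {u1}
  step 2 (a): {u2, u3}
  step 3 (a): {u6}
  — P admits the full trace.
Run σ = ⟨caa⟩ on Q: start {v0}
  step 1 (c): {v1}
  step 2 (a): {v2}
  step 3 (a): ∅  — Q cannot continue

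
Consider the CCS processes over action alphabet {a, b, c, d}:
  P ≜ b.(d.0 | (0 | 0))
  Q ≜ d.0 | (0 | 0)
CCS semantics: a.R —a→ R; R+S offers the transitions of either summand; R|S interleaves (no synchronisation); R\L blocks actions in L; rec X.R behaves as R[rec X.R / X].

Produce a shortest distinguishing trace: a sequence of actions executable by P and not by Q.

Reachable graph of P (3 states):
  s0 = b.(d.0 | (0 | 0)) | -b-> s1
  s1 = d.0 | (0 | 0) | -d-> s2
  s2 = 0 | (0 | 0) | (no moves)
Reachable graph of Q (2 states):
  t0 = d.0 | (0 | 0) | -d-> t1
  t1 = 0 | (0 | 0) | (no moves)
Trace ⟨b⟩ through P, begin at {s0}:
  [1] b ⇒ {s1}
  ✓ P
Trace ⟨b⟩ through Q, begin at {t0}:
  [1] b ⇒ ∅ (Q stuck)

b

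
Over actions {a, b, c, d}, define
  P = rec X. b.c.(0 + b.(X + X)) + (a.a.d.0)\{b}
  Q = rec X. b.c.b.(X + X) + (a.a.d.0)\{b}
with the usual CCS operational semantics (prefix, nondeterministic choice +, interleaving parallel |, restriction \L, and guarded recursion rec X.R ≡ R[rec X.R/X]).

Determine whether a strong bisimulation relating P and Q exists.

YES

P's transition system — 7 states:
  p0 = rec X. b.c.(0 + b.(X + X)) + (a.a.d.0)\{b} ⊢ --a--▸ p1, --b--▸ p2
  p1 = (a.d.0)\{b} ⊢ --a--▸ p3
  p2 = c.(0 + b.((rec X. b.c.(0 + b.(X + X)) + (a.a.d.0)\{b}) + (rec X. b.c.(0 + b.(X + X)) + (a.a.d.0)\{b}))) ⊢ --c--▸ p4
  p3 = (d.0)\{b} ⊢ --d--▸ p5
  p4 = 0 + b.((rec X. b.c.(0 + b.(X + X)) + (a.a.d.0)\{b}) + (rec X. b.c.(0 + b.(X + X)) + (a.a.d.0)\{b})) ⊢ --b--▸ p6
  p5 = 0\{b} ⊢ stopped
  p6 = (rec X. b.c.(0 + b.(X + X)) + (a.a.d.0)\{b}) + (rec X. b.c.(0 + b.(X + X)) + (a.a.d.0)\{b}) ⊢ --a--▸ p1, --b--▸ p2
Q's transition system — 7 states:
  q0 = rec X. b.c.b.(X + X) + (a.a.d.0)\{b} ⊢ --a--▸ q1, --b--▸ q2
  q1 = (a.d.0)\{b} ⊢ --a--▸ q3
  q2 = c.b.((rec X. b.c.b.(X + X) + (a.a.d.0)\{b}) + (rec X. b.c.b.(X + X) + (a.a.d.0)\{b})) ⊢ --c--▸ q4
  q3 = (d.0)\{b} ⊢ --d--▸ q5
  q4 = b.((rec X. b.c.b.(X + X) + (a.a.d.0)\{b}) + (rec X. b.c.b.(X + X) + (a.a.d.0)\{b})) ⊢ --b--▸ q6
  q5 = 0\{b} ⊢ stopped
  q6 = (rec X. b.c.b.(X + X) + (a.a.d.0)\{b}) + (rec X. b.c.b.(X + X) + (a.a.d.0)\{b}) ⊢ --a--▸ q1, --b--▸ q2
Coarsest stable partition (strong bisimilarity classes):
  B0 = {p0, p6, q0, q6}
  B1 = {p2, q2}
  B2 = {p4, q4}
  B3 = {p1, q1}
  B4 = {p3, q3}
  B5 = {p5, q5}
p0 ∈ B0, q0 ∈ B0 → same block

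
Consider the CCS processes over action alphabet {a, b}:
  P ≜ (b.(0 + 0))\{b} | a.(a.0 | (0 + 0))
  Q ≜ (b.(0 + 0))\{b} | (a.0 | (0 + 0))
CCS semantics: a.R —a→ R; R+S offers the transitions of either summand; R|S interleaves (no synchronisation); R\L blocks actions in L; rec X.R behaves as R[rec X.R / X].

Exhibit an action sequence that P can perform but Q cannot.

Reachable graph of P (3 states):
  p0 = (b.(0 + 0))\{b} | a.(a.0 | (0 + 0)) :: ··a··> p1
  p1 = (b.(0 + 0))\{b} | (a.0 | (0 + 0)) :: ··a··> p2
  p2 = (b.(0 + 0))\{b} | (0 | (0 + 0)) :: (no moves)
Reachable graph of Q (2 states):
  q0 = (b.(0 + 0))\{b} | (a.0 | (0 + 0)) :: ··a··> q1
  q1 = (b.(0 + 0))\{b} | (0 | (0 + 0)) :: (no moves)
Trace ⟨aa⟩ through P, begin at {p0}:
  step 1 (a): {p1}
  step 2 (a): {p2}
  P completes σ.
Trace ⟨aa⟩ through Q, begin at {q0}:
  step 1 (a): {q1}
  step 2 (a): ∅ (Q stuck)

aa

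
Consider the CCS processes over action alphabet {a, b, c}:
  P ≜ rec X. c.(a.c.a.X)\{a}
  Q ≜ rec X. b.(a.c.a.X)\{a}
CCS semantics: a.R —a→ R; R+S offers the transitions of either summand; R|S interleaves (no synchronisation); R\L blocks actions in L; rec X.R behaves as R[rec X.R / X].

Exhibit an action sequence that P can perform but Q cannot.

Reachable graph of P (2 states):
  u0 = rec X. c.(a.c.a.X)\{a} ⊢ —c→ u1
  u1 = (a.c.a.(rec X. c.(a.c.a.X)\{a}))\{a} ⊢ (no moves)
Reachable graph of Q (2 states):
  v0 = rec X. b.(a.c.a.X)\{a} ⊢ —b→ v1
  v1 = (a.c.a.(rec X. b.(a.c.a.X)\{a}))\{a} ⊢ (no moves)
Run σ = ⟨c⟩ on P: start {u0}
  after c @ step 1: {u1}
  P completes σ.
Run σ = ⟨c⟩ on Q: start {v0}
  after c @ step 1: ∅  — Q cannot continue

c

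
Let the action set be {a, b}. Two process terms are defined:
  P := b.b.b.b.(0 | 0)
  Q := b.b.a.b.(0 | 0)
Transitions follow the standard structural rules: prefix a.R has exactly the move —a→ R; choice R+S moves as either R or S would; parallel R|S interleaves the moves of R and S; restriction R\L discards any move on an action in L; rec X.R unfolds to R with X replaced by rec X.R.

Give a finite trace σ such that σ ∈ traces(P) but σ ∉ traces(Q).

bbb

LTS(P): 5 reachable states
  s0 = b.b.b.b.(0 | 0) has moves --b--▸ s1
  s1 = b.b.b.(0 | 0) has moves --b--▸ s2
  s2 = b.b.(0 | 0) has moves --b--▸ s3
  s3 = b.(0 | 0) has moves --b--▸ s4
  s4 = 0 | 0 has moves (no moves)
LTS(Q): 5 reachable states
  t0 = b.b.a.b.(0 | 0) has moves --b--▸ t1
  t1 = b.a.b.(0 | 0) has moves --b--▸ t2
  t2 = a.b.(0 | 0) has moves --a--▸ t3
  t3 = b.(0 | 0) has moves --b--▸ t4
  t4 = 0 | 0 has moves (no moves)
Trace ⟨bbb⟩ through P, begin at {s0}:
  after b @ step 1: {s1}
  after b @ step 2: {s2}
  after b @ step 3: {s3}
  ✓ P
Trace ⟨bbb⟩ through Q, begin at {t0}:
  after b @ step 1: {t1}
  after b @ step 2: {t2}
  after b @ step 3: no successor for Q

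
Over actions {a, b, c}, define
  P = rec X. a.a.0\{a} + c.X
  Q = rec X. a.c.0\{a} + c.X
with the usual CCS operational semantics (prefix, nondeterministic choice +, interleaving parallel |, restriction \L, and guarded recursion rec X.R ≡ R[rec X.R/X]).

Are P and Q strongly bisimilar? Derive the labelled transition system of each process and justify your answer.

LTS(P): 3 reachable states
  p0 = rec X. a.a.0\{a} + c.X has moves ··a··> p1, ··c··> p0
  p1 = a.0\{a} has moves ··a··> p2
  p2 = 0\{a} has moves (no moves)
LTS(Q): 3 reachable states
  q0 = rec X. a.c.0\{a} + c.X has moves ··a··> q1, ··c··> q0
  q1 = c.0\{a} has moves ··c··> q2
  q2 = 0\{a} has moves (no moves)
Coarsest stable partition (strong bisimilarity classes):
  B0 = {p0}
  B1 = {p1}
  B2 = {p2, q2}
  B3 = {q0}
  B4 = {q1}
p0 ∈ B0, q0 ∈ B3 → different blocks

P ≁ Q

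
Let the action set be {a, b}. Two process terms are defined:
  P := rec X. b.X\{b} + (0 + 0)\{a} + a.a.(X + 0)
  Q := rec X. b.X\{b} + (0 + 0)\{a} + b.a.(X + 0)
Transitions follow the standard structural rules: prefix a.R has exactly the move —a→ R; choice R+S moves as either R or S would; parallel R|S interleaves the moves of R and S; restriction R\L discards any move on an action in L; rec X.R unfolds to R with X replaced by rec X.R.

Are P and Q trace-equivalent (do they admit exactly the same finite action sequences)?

NO — witness ⟨a⟩

P's transition system — 6 states:
  m0 = rec X. b.X\{b} + (0 + 0)\{a} + a.a.(X + 0) → -a-> m1, -b-> m2
  m1 = a.((rec X. b.X\{b} + (0 + 0)\{a} + a.a.(X + 0)) + 0) → -a-> m3
  m2 = (rec X. b.X\{b} + (0 + 0)\{a} + a.a.(X + 0))\{b} → -a-> m4
  m3 = (rec X. b.X\{b} + (0 + 0)\{a} + a.a.(X + 0)) + 0 → -a-> m1, -b-> m2
  m4 = (a.((rec X. b.X\{b} + (0 + 0)\{a} + a.a.(X + 0)) + 0))\{b} → -a-> m5
  m5 = ((rec X. b.X\{b} + (0 + 0)\{a} + a.a.(X + 0)) + 0)\{b} → -a-> m4
Q's transition system — 4 states:
  n0 = rec X. b.X\{b} + (0 + 0)\{a} + b.a.(X + 0) → -b-> n1, -b-> n2
  n1 = (rec X. b.X\{b} + (0 + 0)\{a} + b.a.(X + 0))\{b} → ∅
  n2 = a.((rec X. b.X\{b} + (0 + 0)\{a} + b.a.(X + 0)) + 0) → -a-> n3
  n3 = (rec X. b.X\{b} + (0 + 0)\{a} + b.a.(X + 0)) + 0 → -b-> n1, -b-> n2
Trace ⟨a⟩ through P, begin at {m0}:
  step 1 (a): {m1}
  ✓ P
Trace ⟨a⟩ through Q, begin at {n0}:
  step 1 (a): ∅ (Q stuck)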